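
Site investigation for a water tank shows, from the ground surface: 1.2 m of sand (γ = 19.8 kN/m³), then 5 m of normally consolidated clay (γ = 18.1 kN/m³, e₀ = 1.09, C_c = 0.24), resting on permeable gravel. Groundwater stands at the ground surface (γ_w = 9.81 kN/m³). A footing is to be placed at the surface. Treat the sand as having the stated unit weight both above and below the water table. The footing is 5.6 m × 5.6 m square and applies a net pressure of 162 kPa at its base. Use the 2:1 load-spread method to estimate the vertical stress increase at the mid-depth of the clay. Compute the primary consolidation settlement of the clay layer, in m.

S_c ≈ 0.256 m

Mid-depth of clay below the ground surface: z = 1.2 + 5/2 = 3.7 m.
Total vertical stress at mid-clay: σ_v = 19.8×1.2 + 18.1×2.5 = 69.01 kPa.
Pore pressure: u = 9.81×(3.7 − 0) = 36.297 kPa.
Initial effective stress: σ'_0 = σ_v − u = 69.01 − 36.297 = 32.713 kPa.
Stress increase at mid-clay by the 2:1 spreading method:
Δσ = qBL/((B+z)(L+z)) = 162×5.6×5.6/((5.6+3.7)(5.6+3.7)) = 58.739 kPa
Final effective stress: σ'_f = σ'_0 + Δσ = 32.713 + 58.739 = 91.452 kPa.
Normally consolidated clay, so the full stress increment lies on the virgin compression line:
S_c = C_c·H/(1+e₀)·log₁₀(σ'_f/σ'_0) = 0.24×5/(1+1.09)×log₁₀(91.452/32.713)
    = 0.57416 × 0.44647 = 0.2563 m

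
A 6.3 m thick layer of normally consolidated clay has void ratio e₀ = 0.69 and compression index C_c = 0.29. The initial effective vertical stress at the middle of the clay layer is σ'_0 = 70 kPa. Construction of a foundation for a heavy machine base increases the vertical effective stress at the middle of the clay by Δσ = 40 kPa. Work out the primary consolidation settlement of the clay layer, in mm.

S_c ≈ 212 mm

Final effective stress: σ'_f = σ'_0 + Δσ = 70 + 40 = 110 kPa.
Normally consolidated clay, so the full stress increment lies on the virgin compression line:
S_c = C_c·H/(1+e₀)·log₁₀(σ'_f/σ'_0) = 0.29×6.3/(1+0.69)×log₁₀(110/70)
    = 1.0811 × 0.19629 = 0.2122 m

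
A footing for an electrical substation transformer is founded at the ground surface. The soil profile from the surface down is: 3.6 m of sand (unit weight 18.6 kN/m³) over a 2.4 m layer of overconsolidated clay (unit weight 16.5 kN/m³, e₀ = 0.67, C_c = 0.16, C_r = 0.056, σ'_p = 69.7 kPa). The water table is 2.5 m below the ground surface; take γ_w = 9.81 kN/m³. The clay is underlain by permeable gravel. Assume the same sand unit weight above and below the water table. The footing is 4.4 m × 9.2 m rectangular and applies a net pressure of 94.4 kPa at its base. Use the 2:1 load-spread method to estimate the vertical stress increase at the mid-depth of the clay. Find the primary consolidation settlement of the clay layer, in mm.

S_c ≈ 32.6 mm

Mid-depth of clay below the ground surface: z = 3.6 + 2.4/2 = 4.8 m.
Total vertical stress at mid-clay: σ_v = 18.6×3.6 + 16.5×1.2 = 86.76 kPa.
Pore pressure: u = 9.81×(4.8 − 2.5) = 22.563 kPa.
Initial effective stress: σ'_0 = σ_v − u = 86.76 − 22.563 = 64.197 kPa.
Stress increase at mid-clay by the 2:1 spreading method:
Δσ = qBL/((B+z)(L+z)) = 94.4×4.4×9.2/((4.4+4.8)(9.2+4.8)) = 29.669 kPa
Final effective stress: σ'_f = 64.197 + 29.669 = 93.866 kPa.
σ'_f = 93.866 > σ'_p = 69.7 kPa, so the stress path crosses the preconsolidation pressure — recompression up to σ'_p, then virgin compression beyond:
S_c = H/(1+e₀)·[C_r·log₁₀(σ'_p/σ'_0) + C_c·log₁₀(σ'_f/σ'_p)]
    = 2.4/1.67 × [0.056×log₁₀(69.7/64.197) + 0.16×log₁₀(93.866/69.7)]
    = 1.4371 × [0.0020002 + 0.020684] = 0.0326 m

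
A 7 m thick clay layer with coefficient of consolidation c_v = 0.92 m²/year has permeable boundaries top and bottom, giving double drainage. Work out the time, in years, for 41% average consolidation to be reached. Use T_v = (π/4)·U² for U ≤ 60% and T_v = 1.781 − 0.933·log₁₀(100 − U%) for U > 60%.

t ≈ 1.76 years

Drainage path length: H_d = H/2 = 3.5 m (double drainage).
U ≤ 60%: T_v = (π/4)·U² = (π/4)×0.41² = 0.13203.
t = T_v·H_d²/c_v = 0.13203×3.5²/0.92 = 1.758 years.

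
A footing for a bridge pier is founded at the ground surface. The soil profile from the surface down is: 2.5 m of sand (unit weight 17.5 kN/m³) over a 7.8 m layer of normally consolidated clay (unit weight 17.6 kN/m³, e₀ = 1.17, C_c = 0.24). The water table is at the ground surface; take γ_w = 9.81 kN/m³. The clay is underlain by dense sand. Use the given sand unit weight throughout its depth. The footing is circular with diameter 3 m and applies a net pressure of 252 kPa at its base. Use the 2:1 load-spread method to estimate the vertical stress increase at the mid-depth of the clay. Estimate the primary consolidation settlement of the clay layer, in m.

Mid-depth of clay below the ground surface: z = 2.5 + 7.8/2 = 6.4 m.
Total vertical stress at mid-clay: σ_v = 17.5×2.5 + 17.6×3.9 = 112.39 kPa.
Pore pressure: u = 9.81×(6.4 − 0) = 62.784 kPa.
Initial effective stress: σ'_0 = σ_v − u = 112.39 − 62.784 = 49.606 kPa.
Stress increase at mid-clay by the 2:1 spreading method:
Δσ ≈ qD²/(D+z)² = 252×3²/(3+6.4)² = 25.668 kPa
Final effective stress: σ'_f = σ'_0 + Δσ = 49.606 + 25.668 = 75.274 kPa.
Normally consolidated clay, so the full stress increment lies on the virgin compression line:
S_c = C_c·H/(1+e₀)·log₁₀(σ'_f/σ'_0) = 0.24×7.8/(1+1.17)×log₁₀(75.274/49.606)
    = 0.86267 × 0.18111 = 0.1562 m

S_c ≈ 0.156 m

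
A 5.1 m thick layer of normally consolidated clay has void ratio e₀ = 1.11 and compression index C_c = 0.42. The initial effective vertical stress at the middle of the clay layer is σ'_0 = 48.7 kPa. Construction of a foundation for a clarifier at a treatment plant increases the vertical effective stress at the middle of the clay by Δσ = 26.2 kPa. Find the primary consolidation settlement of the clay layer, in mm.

Final effective stress: σ'_f = σ'_0 + Δσ = 48.7 + 26.2 = 74.9 kPa.
Normally consolidated clay, so the full stress increment lies on the virgin compression line:
S_c = C_c·H/(1+e₀)·log₁₀(σ'_f/σ'_0) = 0.42×5.1/(1+1.11)×log₁₀(74.9/48.7)
    = 1.0152 × 0.18695 = 0.1898 m

S_c ≈ 190 mm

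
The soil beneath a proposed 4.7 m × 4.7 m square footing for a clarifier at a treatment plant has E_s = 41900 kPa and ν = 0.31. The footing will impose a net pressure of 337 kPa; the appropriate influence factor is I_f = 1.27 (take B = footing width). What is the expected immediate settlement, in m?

Immediate (elastic) settlement: S_e = q·B·(1−ν²)/E_s · I_f.
S_e = 337 × 4.7 × (1 − 0.31²) / 41900 × 1.27
    = 337 × 4.7 × 0.9039 / 41900 × 1.27
    = 0.04339 m

S_e ≈ 0.0434 m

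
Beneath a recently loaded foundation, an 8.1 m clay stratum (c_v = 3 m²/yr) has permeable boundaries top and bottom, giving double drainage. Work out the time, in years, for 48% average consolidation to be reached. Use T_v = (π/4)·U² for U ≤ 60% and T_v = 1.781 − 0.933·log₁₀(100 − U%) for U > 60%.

t ≈ 0.989 years

Drainage path length: H_d = H/2 = 4.05 m (double drainage).
U ≤ 60%: T_v = (π/4)·U² = (π/4)×0.48² = 0.18096.
t = T_v·H_d²/c_v = 0.18096×4.05²/3 = 0.9894 years.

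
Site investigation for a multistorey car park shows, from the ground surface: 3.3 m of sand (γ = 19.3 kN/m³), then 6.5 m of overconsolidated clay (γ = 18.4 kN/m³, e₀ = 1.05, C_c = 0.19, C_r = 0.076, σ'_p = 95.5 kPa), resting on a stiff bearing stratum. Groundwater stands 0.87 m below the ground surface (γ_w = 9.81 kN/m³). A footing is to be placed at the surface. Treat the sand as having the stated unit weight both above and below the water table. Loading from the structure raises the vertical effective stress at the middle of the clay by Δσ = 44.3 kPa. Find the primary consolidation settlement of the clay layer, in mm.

S_c ≈ 77.8 mm

Mid-depth of clay below the ground surface: z = 3.3 + 6.5/2 = 6.55 m.
Total vertical stress at mid-clay: σ_v = 19.3×3.3 + 18.4×3.25 = 123.49 kPa.
Pore pressure: u = 9.81×(6.55 − 0.87) = 55.721 kPa.
Initial effective stress: σ'_0 = σ_v − u = 123.49 − 55.721 = 67.769 kPa.
Final effective stress: σ'_f = 67.769 + 44.3 = 112.07 kPa.
σ'_f = 112.07 > σ'_p = 95.5 kPa, so the stress path crosses the preconsolidation pressure — recompression up to σ'_p, then virgin compression beyond:
S_c = H/(1+e₀)·[C_r·log₁₀(σ'_p/σ'_0) + C_c·log₁₀(σ'_f/σ'_p)]
    = 6.5/2.05 × [0.076×log₁₀(95.5/67.769) + 0.19×log₁₀(112.07/95.5)]
    = 3.1707 × [0.011322 + 0.013202] = 0.07776 m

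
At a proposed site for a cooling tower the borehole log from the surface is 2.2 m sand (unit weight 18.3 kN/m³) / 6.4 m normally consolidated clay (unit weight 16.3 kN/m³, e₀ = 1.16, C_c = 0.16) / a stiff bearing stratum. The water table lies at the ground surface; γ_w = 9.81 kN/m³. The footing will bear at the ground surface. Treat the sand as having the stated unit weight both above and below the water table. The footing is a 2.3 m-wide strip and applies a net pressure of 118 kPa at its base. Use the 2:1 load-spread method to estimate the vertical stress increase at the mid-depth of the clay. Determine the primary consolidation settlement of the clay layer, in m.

S_c ≈ 0.131 m

Mid-depth of clay below the ground surface: z = 2.2 + 6.4/2 = 5.4 m.
Total vertical stress at mid-clay: σ_v = 18.3×2.2 + 16.3×3.2 = 92.42 kPa.
Pore pressure: u = 9.81×(5.4 − 0) = 52.974 kPa.
Initial effective stress: σ'_0 = σ_v − u = 92.42 − 52.974 = 39.446 kPa.
Stress increase at mid-clay by the 2:1 spreading method:
Δσ = qB/(B+z) = 118×2.3/(2.3+5.4) = 35.247 kPa
Final effective stress: σ'_f = σ'_0 + Δσ = 39.446 + 35.247 = 74.693 kPa.
Normally consolidated clay, so the full stress increment lies on the virgin compression line:
S_c = C_c·H/(1+e₀)·log₁₀(σ'_f/σ'_0) = 0.16×6.4/(1+1.16)×log₁₀(74.693/39.446)
    = 0.47407 × 0.27728 = 0.1315 m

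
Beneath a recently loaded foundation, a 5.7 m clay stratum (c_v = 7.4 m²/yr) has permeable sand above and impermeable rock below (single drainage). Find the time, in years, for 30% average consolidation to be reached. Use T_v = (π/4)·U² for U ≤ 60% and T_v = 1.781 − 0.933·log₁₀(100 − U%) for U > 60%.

Drainage path length: H_d = H = 5.7 m (single drainage).
U ≤ 60%: T_v = (π/4)·U² = (π/4)×0.3² = 0.070686.
t = T_v·H_d²/c_v = 0.070686×5.7²/7.4 = 0.3103 years.

t ≈ 0.31 years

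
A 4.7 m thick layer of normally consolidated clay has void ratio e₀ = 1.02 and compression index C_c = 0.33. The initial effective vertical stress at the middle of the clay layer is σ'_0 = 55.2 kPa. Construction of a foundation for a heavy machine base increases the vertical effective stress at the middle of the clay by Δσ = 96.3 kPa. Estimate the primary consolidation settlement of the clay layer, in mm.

Final effective stress: σ'_f = σ'_0 + Δσ = 55.2 + 96.3 = 151.5 kPa.
Normally consolidated clay, so the full stress increment lies on the virgin compression line:
S_c = C_c·H/(1+e₀)·log₁₀(σ'_f/σ'_0) = 0.33×4.7/(1+1.02)×log₁₀(151.5/55.2)
    = 0.76782 × 0.43847 = 0.3367 m

S_c ≈ 337 mm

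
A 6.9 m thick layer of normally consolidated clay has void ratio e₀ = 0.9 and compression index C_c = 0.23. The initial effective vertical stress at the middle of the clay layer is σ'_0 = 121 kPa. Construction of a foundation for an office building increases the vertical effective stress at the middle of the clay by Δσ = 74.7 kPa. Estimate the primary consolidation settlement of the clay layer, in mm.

Final effective stress: σ'_f = σ'_0 + Δσ = 121 + 74.7 = 195.7 kPa.
Normally consolidated clay, so the full stress increment lies on the virgin compression line:
S_c = C_c·H/(1+e₀)·log₁₀(σ'_f/σ'_0) = 0.23×6.9/(1+0.9)×log₁₀(195.7/121)
    = 0.83526 × 0.20881 = 0.1744 m

S_c ≈ 174 mm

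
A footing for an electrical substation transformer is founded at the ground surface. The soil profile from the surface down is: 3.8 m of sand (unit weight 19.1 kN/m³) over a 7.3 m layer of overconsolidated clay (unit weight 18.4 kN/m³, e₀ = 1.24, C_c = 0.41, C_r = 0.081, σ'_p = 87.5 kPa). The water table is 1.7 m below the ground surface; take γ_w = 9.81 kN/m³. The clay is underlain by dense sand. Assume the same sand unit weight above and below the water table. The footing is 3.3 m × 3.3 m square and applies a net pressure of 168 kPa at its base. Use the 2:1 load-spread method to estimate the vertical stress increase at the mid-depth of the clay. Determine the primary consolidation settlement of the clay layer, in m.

Mid-depth of clay below the ground surface: z = 3.8 + 7.3/2 = 7.45 m.
Total vertical stress at mid-clay: σ_v = 19.1×3.8 + 18.4×3.65 = 139.74 kPa.
Pore pressure: u = 9.81×(7.45 − 1.7) = 56.408 kPa.
Initial effective stress: σ'_0 = σ_v − u = 139.74 − 56.408 = 83.332 kPa.
Stress increase at mid-clay by the 2:1 spreading method:
Δσ = qBL/((B+z)(L+z)) = 168×3.3×3.3/((3.3+7.45)(3.3+7.45)) = 15.831 kPa
Final effective stress: σ'_f = 83.332 + 15.831 = 99.163 kPa.
σ'_f = 99.163 > σ'_p = 87.5 kPa, so the stress path crosses the preconsolidation pressure — recompression up to σ'_p, then virgin compression beyond:
S_c = H/(1+e₀)·[C_r·log₁₀(σ'_p/σ'_0) + C_c·log₁₀(σ'_f/σ'_p)]
    = 7.3/2.24 × [0.081×log₁₀(87.5/83.332) + 0.41×log₁₀(99.163/87.5)]
    = 3.2589 × [0.0017169 + 0.02228] = 0.0782 m

S_c ≈ 0.0782 m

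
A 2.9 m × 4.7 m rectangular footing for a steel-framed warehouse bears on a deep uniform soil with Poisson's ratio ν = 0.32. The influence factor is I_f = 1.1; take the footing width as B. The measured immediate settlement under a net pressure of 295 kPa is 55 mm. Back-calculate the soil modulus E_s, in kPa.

E_s ≈ 15400 kPa

S_e = q·B·(1−ν²)/E_s · I_f  ⇒  E_s = q·B·(1−ν²)·I_f / S_e.
E_s = 295 × 2.9 × 0.8976 × 1.1 / 0.055 = 15360 kPa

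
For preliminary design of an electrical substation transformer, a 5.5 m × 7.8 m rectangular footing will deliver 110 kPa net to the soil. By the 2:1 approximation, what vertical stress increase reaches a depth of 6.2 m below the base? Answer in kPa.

By the 2:1 method the load spreads at 1 horizontal : 2 vertical, so at depth z the loaded area has grown by z in each plan dimension:
Δσ = qBL/((B+z)(L+z)) = 110×5.5×7.8/((5.5+6.2)(7.8+6.2)) = 28.81 kPa

Δσ_z ≈ 28.8 kPa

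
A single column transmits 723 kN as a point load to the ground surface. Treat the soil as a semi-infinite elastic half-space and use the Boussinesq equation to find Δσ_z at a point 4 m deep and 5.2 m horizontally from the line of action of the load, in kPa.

Δσ_z ≈ 1.82 kPa

Boussinesq vertical stress below a point load on an elastic half-space:
Δσ_z = 3P/(2πz²) · [1 + (r/z)²]^(−5/2)
r/z = 5.2/4 = 1.3; [1+(r/z)²]^(−5/2) = 0.08426.
Δσ_z = 3×723/(2π×4²) × 0.08426 = 21.575 × 0.08426 = 1.818 kPa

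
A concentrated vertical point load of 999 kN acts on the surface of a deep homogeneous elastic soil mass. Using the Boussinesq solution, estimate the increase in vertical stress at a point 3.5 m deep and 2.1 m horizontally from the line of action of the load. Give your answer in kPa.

Δσ_z ≈ 18.1 kPa

Boussinesq vertical stress below a point load on an elastic half-space:
Δσ_z = 3P/(2πz²) · [1 + (r/z)²]^(−5/2)
r/z = 2.1/3.5 = 0.6; [1+(r/z)²]^(−5/2) = 0.46361.
Δσ_z = 3×999/(2π×3.5²) × 0.46361 = 38.938 × 0.46361 = 18.05 kPa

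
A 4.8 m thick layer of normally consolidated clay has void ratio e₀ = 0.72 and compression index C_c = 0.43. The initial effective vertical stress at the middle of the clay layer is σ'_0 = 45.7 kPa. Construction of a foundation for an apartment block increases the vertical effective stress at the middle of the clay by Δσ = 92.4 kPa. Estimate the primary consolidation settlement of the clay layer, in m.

Final effective stress: σ'_f = σ'_0 + Δσ = 45.7 + 92.4 = 138.1 kPa.
Normally consolidated clay, so the full stress increment lies on the virgin compression line:
S_c = C_c·H/(1+e₀)·log₁₀(σ'_f/σ'_0) = 0.43×4.8/(1+0.72)×log₁₀(138.1/45.7)
    = 1.2 × 0.48028 = 0.5763 m

S_c ≈ 0.576 m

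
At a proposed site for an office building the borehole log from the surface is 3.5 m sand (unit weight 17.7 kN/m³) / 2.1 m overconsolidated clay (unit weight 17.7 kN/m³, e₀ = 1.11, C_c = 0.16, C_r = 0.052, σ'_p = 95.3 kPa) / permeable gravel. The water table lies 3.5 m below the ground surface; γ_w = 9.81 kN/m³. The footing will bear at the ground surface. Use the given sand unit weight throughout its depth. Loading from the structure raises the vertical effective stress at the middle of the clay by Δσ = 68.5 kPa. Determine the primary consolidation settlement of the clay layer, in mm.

S_c ≈ 32.8 mm

Mid-depth of clay below the ground surface: z = 3.5 + 2.1/2 = 4.55 m.
Total vertical stress at mid-clay: σ_v = 17.7×3.5 + 17.7×1.05 = 80.535 kPa.
Pore pressure: u = 9.81×(4.55 − 3.5) = 10.301 kPa.
Initial effective stress: σ'_0 = σ_v − u = 80.535 − 10.301 = 70.234 kPa.
Final effective stress: σ'_f = 70.234 + 68.5 = 138.73 kPa.
σ'_f = 138.73 > σ'_p = 95.3 kPa, so the stress path crosses the preconsolidation pressure — recompression up to σ'_p, then virgin compression beyond:
S_c = H/(1+e₀)·[C_r·log₁₀(σ'_p/σ'_0) + C_c·log₁₀(σ'_f/σ'_p)]
    = 2.1/2.11 × [0.052×log₁₀(95.3/70.234) + 0.16×log₁₀(138.73/95.3)]
    = 0.99526 × [0.0068924 + 0.026092] = 0.03283 m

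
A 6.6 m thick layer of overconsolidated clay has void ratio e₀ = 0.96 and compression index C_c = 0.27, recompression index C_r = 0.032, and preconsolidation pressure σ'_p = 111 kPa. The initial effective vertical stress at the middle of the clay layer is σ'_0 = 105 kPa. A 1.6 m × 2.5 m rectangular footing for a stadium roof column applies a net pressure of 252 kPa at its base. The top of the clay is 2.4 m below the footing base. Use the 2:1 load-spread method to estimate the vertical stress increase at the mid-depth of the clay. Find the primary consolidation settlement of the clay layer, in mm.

S_c ≈ 39.4 mm

Mid-depth of clay below the footing base: z = 2.4 + 6.6/2 = 5.7 m.
Stress increase at mid-clay by the 2:1 spreading method:
Δσ = qBL/((B+z)(L+z)) = 252×1.6×2.5/((1.6+5.7)(2.5+5.7)) = 16.839 kPa
Final effective stress: σ'_f = 105 + 16.839 = 121.84 kPa.
σ'_f = 121.84 > σ'_p = 111 kPa, so the stress path crosses the preconsolidation pressure — recompression up to σ'_p, then virgin compression beyond:
S_c = H/(1+e₀)·[C_r·log₁₀(σ'_p/σ'_0) + C_c·log₁₀(σ'_f/σ'_p)]
    = 6.6/1.96 × [0.032×log₁₀(111/105) + 0.27×log₁₀(121.84/111)]
    = 3.3673 × [0.00077228 + 0.010926] = 0.03939 m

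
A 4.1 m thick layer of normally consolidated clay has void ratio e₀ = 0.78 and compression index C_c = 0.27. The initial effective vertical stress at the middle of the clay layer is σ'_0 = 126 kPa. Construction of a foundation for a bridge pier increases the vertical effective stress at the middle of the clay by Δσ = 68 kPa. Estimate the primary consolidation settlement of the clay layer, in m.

S_c ≈ 0.117 m

Final effective stress: σ'_f = σ'_0 + Δσ = 126 + 68 = 194 kPa.
Normally consolidated clay, so the full stress increment lies on the virgin compression line:
S_c = C_c·H/(1+e₀)·log₁₀(σ'_f/σ'_0) = 0.27×4.1/(1+0.78)×log₁₀(194/126)
    = 0.62191 × 0.18743 = 0.1166 m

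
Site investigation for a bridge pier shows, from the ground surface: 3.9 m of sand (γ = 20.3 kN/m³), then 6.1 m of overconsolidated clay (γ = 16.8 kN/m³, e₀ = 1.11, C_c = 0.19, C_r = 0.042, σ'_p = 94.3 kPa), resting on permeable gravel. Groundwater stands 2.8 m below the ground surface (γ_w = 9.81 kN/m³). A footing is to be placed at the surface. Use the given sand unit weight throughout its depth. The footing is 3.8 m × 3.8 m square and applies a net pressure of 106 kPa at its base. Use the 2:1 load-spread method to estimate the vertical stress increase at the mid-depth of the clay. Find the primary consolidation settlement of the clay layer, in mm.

Mid-depth of clay below the ground surface: z = 3.9 + 6.1/2 = 6.95 m.
Total vertical stress at mid-clay: σ_v = 20.3×3.9 + 16.8×3.05 = 130.41 kPa.
Pore pressure: u = 9.81×(6.95 − 2.8) = 40.712 kPa.
Initial effective stress: σ'_0 = σ_v − u = 130.41 − 40.712 = 89.698 kPa.
Stress increase at mid-clay by the 2:1 spreading method:
Δσ = qBL/((B+z)(L+z)) = 106×3.8×3.8/((3.8+6.95)(3.8+6.95)) = 13.245 kPa
Final effective stress: σ'_f = 89.698 + 13.245 = 102.94 kPa.
σ'_f = 102.94 > σ'_p = 94.3 kPa, so the stress path crosses the preconsolidation pressure — recompression up to σ'_p, then virgin compression beyond:
S_c = H/(1+e₀)·[C_r·log₁₀(σ'_p/σ'_0) + C_c·log₁₀(σ'_f/σ'_p)]
    = 6.1/2.11 × [0.042×log₁₀(94.3/89.698) + 0.19×log₁₀(102.94/94.3)]
    = 2.891 × [0.00091262 + 0.0072338] = 0.02355 m

S_c ≈ 23.6 mm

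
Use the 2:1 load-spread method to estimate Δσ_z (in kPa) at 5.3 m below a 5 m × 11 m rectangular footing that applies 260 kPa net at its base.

Δσ_z ≈ 85.2 kPa

By the 2:1 method the load spreads at 1 horizontal : 2 vertical, so at depth z the loaded area has grown by z in each plan dimension:
Δσ = qBL/((B+z)(L+z)) = 260×5×11/((5+5.3)(11+5.3)) = 85.175 kPa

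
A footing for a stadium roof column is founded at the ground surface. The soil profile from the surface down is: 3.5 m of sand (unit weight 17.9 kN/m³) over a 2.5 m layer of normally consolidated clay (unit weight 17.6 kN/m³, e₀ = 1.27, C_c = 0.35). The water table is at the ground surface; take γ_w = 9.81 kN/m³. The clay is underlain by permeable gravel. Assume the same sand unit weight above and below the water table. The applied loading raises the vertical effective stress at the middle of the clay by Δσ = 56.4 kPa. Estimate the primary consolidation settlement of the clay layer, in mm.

S_c ≈ 152 mm

Mid-depth of clay below the ground surface: z = 3.5 + 2.5/2 = 4.75 m.
Total vertical stress at mid-clay: σ_v = 17.9×3.5 + 17.6×1.25 = 84.65 kPa.
Pore pressure: u = 9.81×(4.75 − 0) = 46.598 kPa.
Initial effective stress: σ'_0 = σ_v − u = 84.65 − 46.598 = 38.052 kPa.
Final effective stress: σ'_f = σ'_0 + Δσ = 38.052 + 56.4 = 94.452 kPa.
Normally consolidated clay, so the full stress increment lies on the virgin compression line:
S_c = C_c·H/(1+e₀)·log₁₀(σ'_f/σ'_0) = 0.35×2.5/(1+1.27)×log₁₀(94.452/38.052)
    = 0.38546 × 0.39483 = 0.1522 m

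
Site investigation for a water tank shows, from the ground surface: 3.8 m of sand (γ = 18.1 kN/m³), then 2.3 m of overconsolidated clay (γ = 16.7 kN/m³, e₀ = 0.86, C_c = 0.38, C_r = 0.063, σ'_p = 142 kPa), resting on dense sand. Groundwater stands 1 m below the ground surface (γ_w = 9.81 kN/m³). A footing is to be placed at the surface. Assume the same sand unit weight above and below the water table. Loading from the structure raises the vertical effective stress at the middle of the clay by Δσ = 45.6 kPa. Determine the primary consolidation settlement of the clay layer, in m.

Mid-depth of clay below the ground surface: z = 3.8 + 2.3/2 = 4.95 m.
Total vertical stress at mid-clay: σ_v = 18.1×3.8 + 16.7×1.15 = 87.985 kPa.
Pore pressure: u = 9.81×(4.95 − 1) = 38.75 kPa.
Initial effective stress: σ'_0 = σ_v − u = 87.985 − 38.75 = 49.235 kPa.
Final effective stress: σ'_f = 49.235 + 45.6 = 94.835 kPa.
σ'_f = 94.835 ≤ σ'_p = 142 kPa, so the clay remains overconsolidated and only the recompression index applies:
S_c = C_r·H/(1+e₀)·log₁₀(σ'_f/σ'_0) = 0.063×2.3/1.86×log₁₀(94.835/49.235)
    = 0.077906 × 0.28469 = 0.02218 m

S_c ≈ 0.0222 m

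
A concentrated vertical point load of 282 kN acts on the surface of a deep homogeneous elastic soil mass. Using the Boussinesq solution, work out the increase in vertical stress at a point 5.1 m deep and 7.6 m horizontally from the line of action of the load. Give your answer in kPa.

Δσ_z ≈ 0.278 kPa

Boussinesq vertical stress below a point load on an elastic half-space:
Δσ_z = 3P/(2πz²) · [1 + (r/z)²]^(−5/2)
r/z = 7.6/5.1 = 1.4902; [1+(r/z)²]^(−5/2) = 0.053719.
Δσ_z = 3×282/(2π×5.1²) × 0.053719 = 5.1767 × 0.053719 = 0.2781 kPa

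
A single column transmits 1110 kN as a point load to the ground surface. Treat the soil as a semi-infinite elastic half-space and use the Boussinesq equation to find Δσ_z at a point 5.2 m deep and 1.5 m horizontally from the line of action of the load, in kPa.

Boussinesq vertical stress below a point load on an elastic half-space:
Δσ_z = 3P/(2πz²) · [1 + (r/z)²]^(−5/2)
r/z = 1.5/5.2 = 0.28846; [1+(r/z)²]^(−5/2) = 0.81888.
Δσ_z = 3×1110/(2π×5.2²) × 0.81888 = 19.6 × 0.81888 = 16.05 kPa

Δσ_z ≈ 16.1 kPa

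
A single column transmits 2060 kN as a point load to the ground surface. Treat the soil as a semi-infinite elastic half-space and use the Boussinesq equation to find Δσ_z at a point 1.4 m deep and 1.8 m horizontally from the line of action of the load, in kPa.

Boussinesq vertical stress below a point load on an elastic half-space:
Δσ_z = 3P/(2πz²) · [1 + (r/z)²]^(−5/2)
r/z = 1.8/1.4 = 1.2857; [1+(r/z)²]^(−5/2) = 0.087223.
Δσ_z = 3×2060/(2π×1.4²) × 0.087223 = 501.83 × 0.087223 = 43.77 kPa

Δσ_z ≈ 43.8 kPa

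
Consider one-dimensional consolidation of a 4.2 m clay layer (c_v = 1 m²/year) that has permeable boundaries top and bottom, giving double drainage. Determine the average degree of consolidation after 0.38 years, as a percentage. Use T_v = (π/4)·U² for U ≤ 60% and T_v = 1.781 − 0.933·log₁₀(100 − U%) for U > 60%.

U ≈ 33.1 %

Drainage path length: H_d = H/2 = 2.1 m (double drainage).
T_v = c_v·t/H_d² = 1×0.38/2.1² = 0.086168.
T_v = 0.086168 corresponds to the U ≤ 60% branch:
U = √(4T_v/π) = 0.3312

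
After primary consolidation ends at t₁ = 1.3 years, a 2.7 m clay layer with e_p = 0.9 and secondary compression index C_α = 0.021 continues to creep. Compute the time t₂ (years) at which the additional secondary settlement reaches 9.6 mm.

t₂ ≈ 2.73 years

S_s = C_α·H/(1+e_p)·log₁₀(t₂/t₁) ⇒ log₁₀(t₂/t₁) = S_s·(1+e_p)/(C_α·H).
log₁₀(t₂/t₁) = 0.0096 × (1+0.9) / (0.021×2.7) = 0.3217
t₂ = t₁ × 10^0.3217 = 1.3 × 2.097 = 2.727 years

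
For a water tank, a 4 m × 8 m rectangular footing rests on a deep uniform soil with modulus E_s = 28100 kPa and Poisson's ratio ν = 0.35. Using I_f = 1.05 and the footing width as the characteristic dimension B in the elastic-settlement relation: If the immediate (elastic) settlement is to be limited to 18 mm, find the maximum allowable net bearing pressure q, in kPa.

S_e = q·B·(1−ν²)/E_s · I_f  ⇒  q = S_e·E_s / (B·(1−ν²)·I_f).
q = 0.018 × 28100 / (4 × 0.8775 × 1.05) = 137.2 kPa

q ≈ 137 kPa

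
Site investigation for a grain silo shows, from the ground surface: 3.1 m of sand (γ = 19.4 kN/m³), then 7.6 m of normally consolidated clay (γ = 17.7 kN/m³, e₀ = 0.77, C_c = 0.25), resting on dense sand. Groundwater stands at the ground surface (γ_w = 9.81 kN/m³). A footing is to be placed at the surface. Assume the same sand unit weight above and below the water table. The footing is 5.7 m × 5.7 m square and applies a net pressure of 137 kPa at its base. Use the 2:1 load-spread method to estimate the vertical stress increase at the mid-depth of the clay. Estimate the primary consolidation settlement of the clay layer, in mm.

S_c ≈ 179 mm

Mid-depth of clay below the ground surface: z = 3.1 + 7.6/2 = 6.9 m.
Total vertical stress at mid-clay: σ_v = 19.4×3.1 + 17.7×3.8 = 127.4 kPa.
Pore pressure: u = 9.81×(6.9 − 0) = 67.689 kPa.
Initial effective stress: σ'_0 = σ_v − u = 127.4 − 67.689 = 59.711 kPa.
Stress increase at mid-clay by the 2:1 spreading method:
Δσ = qBL/((B+z)(L+z)) = 137×5.7×5.7/((5.7+6.9)(5.7+6.9)) = 28.037 kPa
Final effective stress: σ'_f = σ'_0 + Δσ = 59.711 + 28.037 = 87.748 kPa.
Normally consolidated clay, so the full stress increment lies on the virgin compression line:
S_c = C_c·H/(1+e₀)·log₁₀(σ'_f/σ'_0) = 0.25×7.6/(1+0.77)×log₁₀(87.748/59.711)
    = 1.0734 × 0.16718 = 0.1795 m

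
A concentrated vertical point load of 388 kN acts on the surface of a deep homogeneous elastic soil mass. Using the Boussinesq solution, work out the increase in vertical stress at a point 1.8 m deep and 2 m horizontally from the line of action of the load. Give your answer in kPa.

Δσ_z ≈ 7.66 kPa

Boussinesq vertical stress below a point load on an elastic half-space:
Δσ_z = 3P/(2πz²) · [1 + (r/z)²]^(−5/2)
r/z = 2/1.8 = 1.1111; [1+(r/z)²]^(−5/2) = 0.13397.
Δσ_z = 3×388/(2π×1.8²) × 0.13397 = 57.178 × 0.13397 = 7.66 kPa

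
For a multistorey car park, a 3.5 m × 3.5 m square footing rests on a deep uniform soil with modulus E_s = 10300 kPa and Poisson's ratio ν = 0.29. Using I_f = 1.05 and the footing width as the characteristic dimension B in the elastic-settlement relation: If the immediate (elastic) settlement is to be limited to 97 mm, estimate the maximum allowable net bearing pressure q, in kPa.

q ≈ 297 kPa

S_e = q·B·(1−ν²)/E_s · I_f  ⇒  q = S_e·E_s / (B·(1−ν²)·I_f).
q = 0.097 × 10300 / (3.5 × 0.9159 × 1.05) = 296.8 kPa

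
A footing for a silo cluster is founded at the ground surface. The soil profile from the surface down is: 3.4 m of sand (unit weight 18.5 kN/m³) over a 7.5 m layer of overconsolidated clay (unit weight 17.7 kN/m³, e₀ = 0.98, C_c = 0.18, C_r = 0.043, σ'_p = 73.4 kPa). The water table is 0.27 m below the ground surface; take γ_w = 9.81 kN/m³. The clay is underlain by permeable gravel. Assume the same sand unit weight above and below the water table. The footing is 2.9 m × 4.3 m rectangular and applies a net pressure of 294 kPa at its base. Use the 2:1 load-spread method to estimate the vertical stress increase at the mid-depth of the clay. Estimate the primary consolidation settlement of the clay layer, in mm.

Mid-depth of clay below the ground surface: z = 3.4 + 7.5/2 = 7.15 m.
Total vertical stress at mid-clay: σ_v = 18.5×3.4 + 17.7×3.75 = 129.28 kPa.
Pore pressure: u = 9.81×(7.15 − 0.27) = 67.493 kPa.
Initial effective stress: σ'_0 = σ_v − u = 129.28 − 67.493 = 61.787 kPa.
Stress increase at mid-clay by the 2:1 spreading method:
Δσ = qBL/((B+z)(L+z)) = 294×2.9×4.3/((2.9+7.15)(4.3+7.15)) = 31.86 kPa
Final effective stress: σ'_f = 61.787 + 31.86 = 93.647 kPa.
σ'_f = 93.647 > σ'_p = 73.4 kPa, so the stress path crosses the preconsolidation pressure — recompression up to σ'_p, then virgin compression beyond:
S_c = H/(1+e₀)·[C_r·log₁₀(σ'_p/σ'_0) + C_c·log₁₀(σ'_f/σ'_p)]
    = 7.5/1.98 × [0.043×log₁₀(73.4/61.787) + 0.18×log₁₀(93.647/73.4)]
    = 3.7879 × [0.0032164 + 0.019044] = 0.08432 m

S_c ≈ 84.3 mm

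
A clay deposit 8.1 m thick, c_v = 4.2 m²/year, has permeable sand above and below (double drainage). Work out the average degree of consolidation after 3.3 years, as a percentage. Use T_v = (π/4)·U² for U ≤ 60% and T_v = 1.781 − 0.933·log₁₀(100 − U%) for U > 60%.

Drainage path length: H_d = H/2 = 4.05 m (double drainage).
T_v = c_v·t/H_d² = 4.2×3.3/4.05² = 0.84499.
T_v = 0.84499 corresponds to the U > 60% branch:
U = 1 − 10^((1.781 − T_v)/0.933)/100 = 0.8993

U ≈ 89.9 %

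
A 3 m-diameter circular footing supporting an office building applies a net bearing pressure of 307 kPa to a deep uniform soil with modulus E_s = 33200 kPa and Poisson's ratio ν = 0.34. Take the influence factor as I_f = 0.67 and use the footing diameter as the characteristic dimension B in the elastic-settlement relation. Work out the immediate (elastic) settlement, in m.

S_e ≈ 0.0164 m

Immediate (elastic) settlement: S_e = q·B·(1−ν²)/E_s · I_f.
S_e = 307 × 3 × (1 − 0.34²) / 33200 × 0.67
    = 307 × 3 × 0.8844 / 33200 × 0.67
    = 0.01644 m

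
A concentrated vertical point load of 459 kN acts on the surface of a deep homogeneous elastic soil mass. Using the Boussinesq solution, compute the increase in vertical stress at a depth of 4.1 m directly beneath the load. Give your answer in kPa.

Δσ_z ≈ 13 kPa

Boussinesq vertical stress below a point load on an elastic half-space:
Δσ_z = 3P/(2πz²) · [1 + (r/z)²]^(−5/2)
r/z = 0/4.1 = 0; [1+(r/z)²]^(−5/2) = 1.
Δσ_z = 3×459/(2π×4.1²) × 1 = 13.037 × 1 = 13.04 kPa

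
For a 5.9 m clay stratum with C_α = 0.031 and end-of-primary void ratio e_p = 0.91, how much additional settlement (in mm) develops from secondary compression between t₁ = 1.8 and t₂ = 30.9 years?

Secondary compression: S_s = C_α·H/(1+e_p)·log₁₀(t₂/t₁)
S_s = 0.031×5.9/(1+0.91)×log₁₀(30.9/1.8)
    = 0.09576 × 1.235 = 0.1182 m

S_s ≈ 118 mm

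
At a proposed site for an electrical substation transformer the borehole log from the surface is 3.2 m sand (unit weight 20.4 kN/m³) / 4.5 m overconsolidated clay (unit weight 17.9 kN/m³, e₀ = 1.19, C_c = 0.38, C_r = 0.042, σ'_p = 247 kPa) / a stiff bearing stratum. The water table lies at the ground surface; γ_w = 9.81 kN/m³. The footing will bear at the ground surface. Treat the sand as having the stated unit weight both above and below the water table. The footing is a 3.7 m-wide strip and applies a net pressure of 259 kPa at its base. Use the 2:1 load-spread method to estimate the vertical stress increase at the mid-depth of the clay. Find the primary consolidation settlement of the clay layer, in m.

S_c ≈ 0.0413 m

Mid-depth of clay below the ground surface: z = 3.2 + 4.5/2 = 5.45 m.
Total vertical stress at mid-clay: σ_v = 20.4×3.2 + 17.9×2.25 = 105.56 kPa.
Pore pressure: u = 9.81×(5.45 − 0) = 53.465 kPa.
Initial effective stress: σ'_0 = σ_v − u = 105.56 − 53.465 = 52.095 kPa.
Stress increase at mid-clay by the 2:1 spreading method:
Δσ = qB/(B+z) = 259×3.7/(3.7+5.45) = 104.73 kPa
Final effective stress: σ'_f = 52.095 + 104.73 = 156.82 kPa.
σ'_f = 156.82 ≤ σ'_p = 247 kPa, so the clay remains overconsolidated and only the recompression index applies:
S_c = C_r·H/(1+e₀)·log₁₀(σ'_f/σ'_0) = 0.042×4.5/2.19×log₁₀(156.82/52.095)
    = 0.086302 × 0.47861 = 0.0413 m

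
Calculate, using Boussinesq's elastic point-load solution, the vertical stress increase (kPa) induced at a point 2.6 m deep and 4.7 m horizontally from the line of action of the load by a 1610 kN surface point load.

Δσ_z ≈ 3.02 kPa

Boussinesq vertical stress below a point load on an elastic half-space:
Δσ_z = 3P/(2πz²) · [1 + (r/z)²]^(−5/2)
r/z = 4.7/2.6 = 1.8077; [1+(r/z)²]^(−5/2) = 0.026577.
Δσ_z = 3×1610/(2π×2.6²) × 0.026577 = 113.72 × 0.026577 = 3.022 kPa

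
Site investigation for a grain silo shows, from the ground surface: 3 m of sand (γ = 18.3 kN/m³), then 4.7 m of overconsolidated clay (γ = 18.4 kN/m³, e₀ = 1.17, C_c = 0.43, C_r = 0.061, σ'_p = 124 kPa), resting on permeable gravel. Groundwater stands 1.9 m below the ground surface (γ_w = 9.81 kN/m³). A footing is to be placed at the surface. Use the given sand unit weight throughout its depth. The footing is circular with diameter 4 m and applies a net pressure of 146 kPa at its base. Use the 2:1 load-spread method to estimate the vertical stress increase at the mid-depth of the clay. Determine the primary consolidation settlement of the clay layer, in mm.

S_c ≈ 19.9 mm

Mid-depth of clay below the ground surface: z = 3 + 4.7/2 = 5.35 m.
Total vertical stress at mid-clay: σ_v = 18.3×3 + 18.4×2.35 = 98.14 kPa.
Pore pressure: u = 9.81×(5.35 − 1.9) = 33.845 kPa.
Initial effective stress: σ'_0 = σ_v − u = 98.14 − 33.845 = 64.295 kPa.
Stress increase at mid-clay by the 2:1 spreading method:
Δσ ≈ qD²/(D+z)² = 146×4²/(4+5.35)² = 26.721 kPa
Final effective stress: σ'_f = 64.295 + 26.721 = 91.016 kPa.
σ'_f = 91.016 ≤ σ'_p = 124 kPa, so the clay remains overconsolidated and only the recompression index applies:
S_c = C_r·H/(1+e₀)·log₁₀(σ'_f/σ'_0) = 0.061×4.7/2.17×log₁₀(91.016/64.295)
    = 0.13212 × 0.15094 = 0.01994 m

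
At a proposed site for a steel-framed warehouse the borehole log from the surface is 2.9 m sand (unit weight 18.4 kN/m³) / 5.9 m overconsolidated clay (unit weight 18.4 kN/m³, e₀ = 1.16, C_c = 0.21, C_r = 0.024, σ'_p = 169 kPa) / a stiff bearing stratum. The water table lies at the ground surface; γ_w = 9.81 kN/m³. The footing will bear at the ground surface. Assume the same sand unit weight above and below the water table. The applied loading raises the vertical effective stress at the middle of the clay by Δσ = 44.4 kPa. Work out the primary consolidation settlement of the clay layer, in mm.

Mid-depth of clay below the ground surface: z = 2.9 + 5.9/2 = 5.85 m.
Total vertical stress at mid-clay: σ_v = 18.4×2.9 + 18.4×2.95 = 107.64 kPa.
Pore pressure: u = 9.81×(5.85 − 0) = 57.389 kPa.
Initial effective stress: σ'_0 = σ_v − u = 107.64 − 57.389 = 50.251 kPa.
Final effective stress: σ'_f = 50.251 + 44.4 = 94.651 kPa.
σ'_f = 94.651 ≤ σ'_p = 169 kPa, so the clay remains overconsolidated and only the recompression index applies:
S_c = C_r·H/(1+e₀)·log₁₀(σ'_f/σ'_0) = 0.024×5.9/2.16×log₁₀(94.651/50.251)
    = 0.065556 × 0.27498 = 0.01803 m

S_c ≈ 18 mm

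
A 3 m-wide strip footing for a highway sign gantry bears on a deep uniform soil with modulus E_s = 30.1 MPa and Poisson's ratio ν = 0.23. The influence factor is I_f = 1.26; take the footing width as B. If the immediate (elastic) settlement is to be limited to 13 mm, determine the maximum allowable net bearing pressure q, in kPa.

q ≈ 109 kPa

E_s = 30.1 MPa = 30100 kPa.
S_e = q·B·(1−ν²)/E_s · I_f  ⇒  q = S_e·E_s / (B·(1−ν²)·I_f).
q = 0.013 × 30100 / (3 × 0.9471 × 1.26) = 109.3 kPa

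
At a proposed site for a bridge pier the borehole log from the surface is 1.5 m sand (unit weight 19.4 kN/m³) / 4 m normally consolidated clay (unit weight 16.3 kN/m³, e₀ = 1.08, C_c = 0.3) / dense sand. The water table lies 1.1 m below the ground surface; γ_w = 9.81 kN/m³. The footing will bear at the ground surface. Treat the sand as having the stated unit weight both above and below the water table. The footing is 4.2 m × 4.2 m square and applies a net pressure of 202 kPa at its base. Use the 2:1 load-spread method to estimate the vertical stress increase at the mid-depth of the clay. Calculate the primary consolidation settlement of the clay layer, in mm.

Mid-depth of clay below the ground surface: z = 1.5 + 4/2 = 3.5 m.
Total vertical stress at mid-clay: σ_v = 19.4×1.5 + 16.3×2 = 61.7 kPa.
Pore pressure: u = 9.81×(3.5 − 1.1) = 23.544 kPa.
Initial effective stress: σ'_0 = σ_v − u = 61.7 − 23.544 = 38.156 kPa.
Stress increase at mid-clay by the 2:1 spreading method:
Δσ = qBL/((B+z)(L+z)) = 202×4.2×4.2/((4.2+3.5)(4.2+3.5)) = 60.099 kPa
Final effective stress: σ'_f = σ'_0 + Δσ = 38.156 + 60.099 = 98.255 kPa.
Normally consolidated clay, so the full stress increment lies on the virgin compression line:
S_c = C_c·H/(1+e₀)·log₁₀(σ'_f/σ'_0) = 0.3×4/(1+1.08)×log₁₀(98.255/38.156)
    = 0.57692 × 0.41079 = 0.237 m

S_c ≈ 237 mm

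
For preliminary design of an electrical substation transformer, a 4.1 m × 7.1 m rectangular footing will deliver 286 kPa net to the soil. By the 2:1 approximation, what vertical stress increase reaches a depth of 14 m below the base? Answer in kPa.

Δσ_z ≈ 21.8 kPa

By the 2:1 method the load spreads at 1 horizontal : 2 vertical, so at depth z the loaded area has grown by z in each plan dimension:
Δσ = qBL/((B+z)(L+z)) = 286×4.1×7.1/((4.1+14)(7.1+14)) = 21.8 kPa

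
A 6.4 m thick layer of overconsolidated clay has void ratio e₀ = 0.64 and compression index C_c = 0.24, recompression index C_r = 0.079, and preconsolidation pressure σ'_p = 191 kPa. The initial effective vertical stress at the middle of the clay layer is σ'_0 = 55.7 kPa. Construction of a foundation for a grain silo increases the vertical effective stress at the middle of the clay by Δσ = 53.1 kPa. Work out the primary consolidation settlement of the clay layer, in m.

Final effective stress: σ'_f = 55.7 + 53.1 = 108.8 kPa.
σ'_f = 108.8 ≤ σ'_p = 191 kPa, so the clay remains overconsolidated and only the recompression index applies:
S_c = C_r·H/(1+e₀)·log₁₀(σ'_f/σ'_0) = 0.079×6.4/1.64×log₁₀(108.8/55.7)
    = 0.30829 × 0.29077 = 0.08964 m

S_c ≈ 0.0896 m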